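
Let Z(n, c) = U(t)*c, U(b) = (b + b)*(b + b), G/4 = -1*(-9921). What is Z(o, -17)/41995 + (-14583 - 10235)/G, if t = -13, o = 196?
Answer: -749140219/833264790 ≈ -0.89904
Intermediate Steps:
G = 39684 (G = 4*(-1*(-9921)) = 4*9921 = 39684)
U(b) = 4*b**2 (U(b) = (2*b)*(2*b) = 4*b**2)
Z(n, c) = 676*c (Z(n, c) = (4*(-13)**2)*c = (4*169)*c = 676*c)
Z(o, -17)/41995 + (-14583 - 10235)/G = (676*(-17))/41995 + (-14583 - 10235)/39684 = -11492*1/41995 - 24818*1/39684 = -11492/41995 - 12409/19842 = -749140219/833264790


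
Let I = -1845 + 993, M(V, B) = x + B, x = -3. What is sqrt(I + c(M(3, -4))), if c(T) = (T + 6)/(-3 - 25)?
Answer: I*sqrt(166985)/14 ≈ 29.188*I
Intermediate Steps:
M(V, B) = -3 + B
c(T) = -3/14 - T/28 (c(T) = (6 + T)/(-28) = (6 + T)*(-1/28) = -3/14 - T/28)
I = -852
sqrt(I + c(M(3, -4))) = sqrt(-852 + (-3/14 - (-3 - 4)/28)) = sqrt(-852 + (-3/14 - 1/28*(-7))) = sqrt(-852 + (-3/14 + 1/4)) = sqrt(-852 + 1/28) = sqrt(-23855/28) = I*sqrt(166985)/14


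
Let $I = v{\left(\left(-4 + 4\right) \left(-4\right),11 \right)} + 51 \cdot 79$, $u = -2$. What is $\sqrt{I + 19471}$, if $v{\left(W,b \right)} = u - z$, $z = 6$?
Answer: $2 \sqrt{5873} \approx 153.27$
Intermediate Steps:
$v{\left(W,b \right)} = -8$ ($v{\left(W,b \right)} = -2 - 6 = -8$)
$I = 4021$ ($I = -8 + 51 \cdot 79 = -8 + 4029 = 4021$)
$\sqrt{I + 19471} = \sqrt{4021 + 19471} = \sqrt{23492} = 2 \sqrt{5873}$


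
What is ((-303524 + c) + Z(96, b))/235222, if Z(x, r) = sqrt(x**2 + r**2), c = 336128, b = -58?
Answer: 1254/9047 + sqrt(3145)/117611 ≈ 0.13909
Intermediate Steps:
Z(x, r) = sqrt(r**2 + x**2)
((-303524 + c) + Z(96, b))/235222 = ((-303524 + 336128) + sqrt((-58)**2 + 96**2))/235222 = (32604 + sqrt(3364 + 9216))*(1/235222) = (32604 + sqrt(12580))*(1/235222) = (32604 + 2*sqrt(3145))*(1/235222) = 1254/9047 + sqrt(3145)/117611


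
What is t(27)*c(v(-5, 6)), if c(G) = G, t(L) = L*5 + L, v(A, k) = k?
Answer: 972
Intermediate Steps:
t(L) = 6*L (t(L) = 5*L + L = 6*L)
t(27)*c(v(-5, 6)) = (6*27)*6 = 162*6 = 972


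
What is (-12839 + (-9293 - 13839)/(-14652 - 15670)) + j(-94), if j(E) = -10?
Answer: -194792123/15161 ≈ -12848.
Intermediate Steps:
(-12839 + (-9293 - 13839)/(-14652 - 15670)) + j(-94) = (-12839 + (-9293 - 13839)/(-14652 - 15670)) - 10 = (-12839 - 23132/(-30322)) - 10 = (-12839 - 23132*(-1/30322)) - 10 = (-12839 + 11566/15161) - 10 = -194640513/15161 - 10 = -194792123/15161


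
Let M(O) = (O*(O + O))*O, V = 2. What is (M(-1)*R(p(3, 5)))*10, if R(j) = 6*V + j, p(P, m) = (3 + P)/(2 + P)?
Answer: -264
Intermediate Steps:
p(P, m) = (3 + P)/(2 + P)
R(j) = 12 + j (R(j) = 6*2 + j = 12 + j)
M(O) = 2*O**3 (M(O) = (O*(2*O))*O = (2*O**2)*O = 2*O**3)
(M(-1)*R(p(3, 5)))*10 = ((2*(-1)**3)*(12 + (3 + 3)/(2 + 3)))*10 = ((2*(-1))*(12 + 6/5))*10 = -2*(12 + (1/5)*6)*10 = -2*(12 + 6/5)*10 = -2*66/5*10 = -132/5*10 = -264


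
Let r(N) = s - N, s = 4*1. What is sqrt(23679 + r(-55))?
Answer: sqrt(23738) ≈ 154.07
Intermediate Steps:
s = 4
r(N) = 4 - N
sqrt(23679 + r(-55)) = sqrt(23679 + (4 - 1*(-55))) = sqrt(23679 + (4 + 55)) = sqrt(23679 + 59) = sqrt(23738)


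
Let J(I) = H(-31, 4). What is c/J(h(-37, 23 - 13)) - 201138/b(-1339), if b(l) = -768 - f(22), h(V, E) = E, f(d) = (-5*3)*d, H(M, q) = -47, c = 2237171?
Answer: -161737902/3431 ≈ -47140.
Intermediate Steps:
f(d) = -15*d
J(I) = -47
b(l) = -438 (b(l) = -768 - (-15)*22 = -768 - 1*(-330) = -768 + 330 = -438)
c/J(h(-37, 23 - 13)) - 201138/b(-1339) = 2237171/(-47) - 201138/(-438) = 2237171*(-1/47) - 201138*(-1/438) = -2237171/47 + 33523/73 = -161737902/3431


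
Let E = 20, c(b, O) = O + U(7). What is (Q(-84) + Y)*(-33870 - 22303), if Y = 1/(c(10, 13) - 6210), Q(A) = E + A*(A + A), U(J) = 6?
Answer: -4914643795503/6191 ≈ -7.9384e+8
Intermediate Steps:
c(b, O) = 6 + O (c(b, O) = O + 6 = 6 + O)
Q(A) = 20 + 2*A² (Q(A) = 20 + A*(A + A) = 20 + A*(2*A) = 20 + 2*A²)
Y = -1/6191 (Y = 1/((6 + 13) - 6210) = 1/(19 - 6210) = 1/(-6191) = -1/6191 ≈ -0.00016152)
(Q(-84) + Y)*(-33870 - 22303) = ((20 + 2*(-84)²) - 1/6191)*(-33870 - 22303) = ((20 + 2*7056) - 1/6191)*(-56173) = ((20 + 14112) - 1/6191)*(-56173) = (14132 - 1/6191)*(-56173) = (87491211/6191)*(-56173) = -4914643795503/6191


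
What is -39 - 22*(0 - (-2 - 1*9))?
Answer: -281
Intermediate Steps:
-39 - 22*(0 - (-2 - 1*9)) = -39 - 22*(0 - (-2 - 9)) = -39 - 22*(0 - 1*(-11)) = -39 - 22*(0 + 11) = -39 - 22*11 = -39 - 242 = -281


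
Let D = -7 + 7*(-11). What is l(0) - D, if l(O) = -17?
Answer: 67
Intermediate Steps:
D = -84 (D = -7 - 77 = -84)
l(0) - D = -17 - 1*(-84) = -17 + 84 = 67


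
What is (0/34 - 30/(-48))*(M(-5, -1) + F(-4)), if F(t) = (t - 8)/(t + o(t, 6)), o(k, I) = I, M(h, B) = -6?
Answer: -15/2 ≈ -7.5000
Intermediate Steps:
F(t) = (-8 + t)/(6 + t) (F(t) = (t - 8)/(t + 6) = (-8 + t)/(6 + t))
(0/34 - 30/(-48))*(M(-5, -1) + F(-4)) = (0/34 - 30/(-48))*(-6 + (-8 - 4)/(6 - 4)) = (0*(1/34) - 30*(-1/48))*(-6 - 12/2) = (0 + 5/8)*(-6 + (1/2)*(-12)) = 5*(-6 - 6)/8 = (5/8)*(-12) = -15/2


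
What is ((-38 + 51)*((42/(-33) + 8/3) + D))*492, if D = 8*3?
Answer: 1786616/11 ≈ 1.6242e+5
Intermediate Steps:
D = 24
((-38 + 51)*((42/(-33) + 8/3) + D))*492 = ((-38 + 51)*((42/(-33) + 8/3) + 24))*492 = (13*((42*(-1/33) + 8*(⅓)) + 24))*492 = (13*((-14/11 + 8/3) + 24))*492 = (13*(46/33 + 24))*492 = (13*(838/33))*492 = (10894/33)*492 = 1786616/11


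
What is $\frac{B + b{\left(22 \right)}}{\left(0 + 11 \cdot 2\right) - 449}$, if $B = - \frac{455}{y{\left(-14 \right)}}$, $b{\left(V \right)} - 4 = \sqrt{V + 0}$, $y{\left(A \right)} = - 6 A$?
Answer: $\frac{17}{5124} - \frac{\sqrt{22}}{427} \approx -0.0076669$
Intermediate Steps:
$b{\left(V \right)} = 4 + \sqrt{V}$ ($b{\left(V \right)} = 4 + \sqrt{V + 0} = 4 + \sqrt{V}$)
$B = - \frac{65}{12}$ ($B = - \frac{455}{\left(-6\right) \left(-14\right)} = - \frac{455}{84} = \left(-455\right) \frac{1}{84} = - \frac{65}{12} \approx -5.4167$)
$\frac{B + b{\left(22 \right)}}{\left(0 + 11 \cdot 2\right) - 449} = \frac{- \frac{65}{12} + \left(4 + \sqrt{22}\right)}{\left(0 + 11 \cdot 2\right) - 449} = \frac{- \frac{17}{12} + \sqrt{22}}{\left(0 + 22\right) - 449} = \frac{- \frac{17}{12} + \sqrt{22}}{22 - 449} = \frac{- \frac{17}{12} + \sqrt{22}}{-427} = \left(- \frac{17}{12} + \sqrt{22}\right) \left(- \frac{1}{427}\right) = \frac{17}{5124} - \frac{\sqrt{22}}{427}$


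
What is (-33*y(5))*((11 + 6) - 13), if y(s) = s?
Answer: -660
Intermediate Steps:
(-33*y(5))*((11 + 6) - 13) = (-33*5)*((11 + 6) - 13) = -165*(17 - 13) = -165*4 = -660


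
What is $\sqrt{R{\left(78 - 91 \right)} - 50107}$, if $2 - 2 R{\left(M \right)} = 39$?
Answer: $\frac{3 i \sqrt{22278}}{2} \approx 223.89 i$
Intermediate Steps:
$R{\left(M \right)} = - \frac{37}{2}$ ($R{\left(M \right)} = 1 - \frac{39}{2} = - \frac{37}{2}$)
$\sqrt{R{\left(78 - 91 \right)} - 50107} = \sqrt{- \frac{37}{2} - 50107} = \sqrt{- \frac{100251}{2}} = \frac{3 i \sqrt{22278}}{2}$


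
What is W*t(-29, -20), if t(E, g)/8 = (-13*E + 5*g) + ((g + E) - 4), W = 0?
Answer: 0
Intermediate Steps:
t(E, g) = -32 - 96*E + 48*g (t(E, g) = 8*((-13*E + 5*g) + ((g + E) - 4)) = 8*((-13*E + 5*g) + ((E + g) - 4)) = 8*((-13*E + 5*g) + (-4 + E + g)) = 8*(-4 - 12*E + 6*g) = -32 - 96*E + 48*g)
W*t(-29, -20) = 0*(-32 - 96*(-29) + 48*(-20)) = 0*(-32 + 2784 - 960) = 0*1792 = 0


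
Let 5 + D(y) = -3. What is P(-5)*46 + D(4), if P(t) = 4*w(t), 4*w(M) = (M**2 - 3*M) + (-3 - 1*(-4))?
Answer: 1878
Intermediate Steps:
w(M) = 1/4 - 3*M/4 + M**2/4 (w(M) = ((M**2 - 3*M) + (-3 - 1*(-4)))/4 = ((M**2 - 3*M) + (-3 + 4))/4 = ((M**2 - 3*M) + 1)/4 = (1 + M**2 - 3*M)/4 = 1/4 - 3*M/4 + M**2/4)
P(t) = 1 + t**2 - 3*t (P(t) = 4*(1/4 - 3*t/4 + t**2/4) = 1 + t**2 - 3*t)
D(y) = -8 (D(y) = -5 - 3 = -8)
P(-5)*46 + D(4) = (1 + (-5)**2 - 3*(-5))*46 - 8 = (1 + 25 + 15)*46 - 8 = 41*46 - 8 = 1886 - 8 = 1878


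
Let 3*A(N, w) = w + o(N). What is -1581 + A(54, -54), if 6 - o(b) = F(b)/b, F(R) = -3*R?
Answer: -1596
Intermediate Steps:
o(b) = 9 (o(b) = 6 - (-3*b)/b = 6 - 1*(-3) = 6 + 3 = 9)
A(N, w) = 3 + w/3 (A(N, w) = (w + 9)/3 = (9 + w)/3 = 3 + w/3)
-1581 + A(54, -54) = -1581 + (3 + (⅓)*(-54)) = -1581 + (3 - 18) = -1581 - 15 = -1596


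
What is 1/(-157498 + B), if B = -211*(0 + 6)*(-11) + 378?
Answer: -1/143194 ≈ -6.9835e-6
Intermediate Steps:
B = 14304 (B = -1266*(-11) + 378 = -211*(-66) + 378 = 13926 + 378 = 14304)
1/(-157498 + B) = 1/(-157498 + 14304) = 1/(-143194) = -1/143194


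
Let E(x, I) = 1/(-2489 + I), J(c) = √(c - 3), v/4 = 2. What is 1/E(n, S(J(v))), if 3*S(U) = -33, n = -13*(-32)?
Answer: -2500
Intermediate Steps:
v = 8 (v = 4*2 = 8)
n = 416
J(c) = √(-3 + c)
S(U) = -11 (S(U) = (⅓)*(-33) = -11)
1/E(n, S(J(v))) = 1/(1/(-2489 - 11)) = 1/(1/(-2500)) = 1/(-1/2500) = -2500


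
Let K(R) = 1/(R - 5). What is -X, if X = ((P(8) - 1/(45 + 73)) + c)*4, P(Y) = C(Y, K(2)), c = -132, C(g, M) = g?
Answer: 29266/59 ≈ 496.03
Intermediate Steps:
K(R) = 1/(-5 + R)
P(Y) = Y
X = -29266/59 (X = ((8 - 1/(45 + 73)) - 132)*4 = ((8 - 1/118) - 132)*4 = (943/118 - 132)*4 = -14633/118*4 = -29266/59 ≈ -496.03)
-X = -1*(-29266/59) = 29266/59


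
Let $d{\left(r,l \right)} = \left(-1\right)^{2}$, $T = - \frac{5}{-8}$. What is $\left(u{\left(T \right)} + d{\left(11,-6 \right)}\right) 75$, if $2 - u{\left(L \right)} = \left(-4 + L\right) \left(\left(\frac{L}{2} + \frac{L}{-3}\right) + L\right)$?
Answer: $\frac{52425}{128} \approx 409.57$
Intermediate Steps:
$T = \frac{5}{8}$ ($T = \left(-5\right) \left(- \frac{1}{8}\right) = \frac{5}{8} \approx 0.625$)
$d{\left(r,l \right)} = 1$
$u{\left(L \right)} = 2 - \frac{7 L \left(-4 + L\right)}{6}$ ($u{\left(L \right)} = 2 - \left(-4 + L\right) \left(\left(\frac{L}{2} + \frac{L}{-3}\right) + L\right) = 2 - \left(-4 + L\right) \left(\left(L \frac{1}{2} + L \left(- \frac{1}{3}\right)\right) + L\right) = 2 - \left(-4 + L\right) \left(\left(\frac{L}{2} - \frac{L}{3}\right) + L\right) = 2 - \left(-4 + L\right) \left(\frac{L}{6} + L\right) = 2 - \left(-4 + L\right) \frac{7 L}{6} = 2 - \frac{7 L \left(-4 + L\right)}{6}$)
$\left(u{\left(T \right)} + d{\left(11,-6 \right)}\right) 75 = \left(\left(2 - \frac{7 \left(\frac{5}{8}\right)^{2}}{6} + \frac{14}{3} \cdot \frac{5}{8}\right) + 1\right) 75 = \left(\left(2 - \frac{175}{384} + \frac{35}{12}\right) + 1\right) 75 = \left(\frac{571}{128} + 1\right) 75 = \frac{699}{128} \cdot 75 = \frac{52425}{128}$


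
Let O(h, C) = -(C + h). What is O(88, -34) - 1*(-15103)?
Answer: 15049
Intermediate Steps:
O(h, C) = -C - h
O(88, -34) - 1*(-15103) = (-1*(-34) - 1*88) - 1*(-15103) = (34 - 88) + 15103 = -54 + 15103 = 15049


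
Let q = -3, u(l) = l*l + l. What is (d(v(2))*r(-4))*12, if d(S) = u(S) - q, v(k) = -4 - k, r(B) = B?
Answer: -1584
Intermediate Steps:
u(l) = l + l² (u(l) = l² + l = l + l²)
d(S) = 3 + S*(1 + S) (d(S) = S*(1 + S) - 1*(-3) = S*(1 + S) + 3 = 3 + S*(1 + S))
(d(v(2))*r(-4))*12 = ((3 + (-4 - 1*2)*(1 + (-4 - 1*2)))*(-4))*12 = ((3 + (-4 - 2)*(1 + (-4 - 2)))*(-4))*12 = ((3 - 6*(1 - 6))*(-4))*12 = ((3 - 6*(-5))*(-4))*12 = ((3 + 30)*(-4))*12 = (33*(-4))*12 = -132*12 = -1584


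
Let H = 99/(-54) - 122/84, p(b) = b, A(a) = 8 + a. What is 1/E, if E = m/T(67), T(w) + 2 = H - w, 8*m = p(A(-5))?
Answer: -4048/21 ≈ -192.76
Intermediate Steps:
H = -23/7 (H = 99*(-1/54) - 122*1/84 = -11/6 - 61/42 = -23/7 ≈ -3.2857)
m = 3/8 (m = (8 - 5)/8 = (⅛)*3 = 3/8 ≈ 0.37500)
T(w) = -37/7 - w (T(w) = -2 + (-23/7 - w) = -37/7 - w)
E = -21/4048 (E = 3/(8*(-37/7 - 1*67)) = 3/(8*(-37/7 - 67)) = 3/(8*(-506/7)) = (3/8)*(-7/506) = -21/4048 ≈ -0.0051877)
1/E = 1/(-21/4048) = -4048/21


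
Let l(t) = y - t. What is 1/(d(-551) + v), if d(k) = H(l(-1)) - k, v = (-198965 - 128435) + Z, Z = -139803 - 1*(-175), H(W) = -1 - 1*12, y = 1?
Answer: -1/466490 ≈ -2.1437e-6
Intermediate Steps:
l(t) = 1 - t
H(W) = -13 (H(W) = -1 - 12 = -13)
Z = -139628 (Z = -139803 + 175 = -139628)
v = -467028 (v = (-198965 - 128435) - 139628 = -327400 - 139628 = -467028)
d(k) = -13 - k
1/(d(-551) + v) = 1/((-13 - 1*(-551)) - 467028) = 1/((-13 + 551) - 467028) = 1/(538 - 467028) = 1/(-466490) = -1/466490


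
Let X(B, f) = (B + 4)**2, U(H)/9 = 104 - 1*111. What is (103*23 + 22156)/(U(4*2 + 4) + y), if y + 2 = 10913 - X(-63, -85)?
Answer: 24525/7367 ≈ 3.3290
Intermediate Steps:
U(H) = -63 (U(H) = 9*(104 - 1*111) = 9*(104 - 111) = 9*(-7) = -63)
X(B, f) = (4 + B)**2
y = 7430 (y = -2 + (10913 - (4 - 63)**2) = -2 + (10913 - 1*(-59)**2) = -2 + (10913 - 1*3481) = -2 + (10913 - 3481) = -2 + 7432 = 7430)
(103*23 + 22156)/(U(4*2 + 4) + y) = (103*23 + 22156)/(-63 + 7430) = (2369 + 22156)/7367 = 24525*(1/7367) = 24525/7367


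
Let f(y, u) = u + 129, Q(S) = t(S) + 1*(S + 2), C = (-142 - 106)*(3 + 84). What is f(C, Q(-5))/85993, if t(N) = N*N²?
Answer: 1/85993 ≈ 1.1629e-5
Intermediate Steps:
t(N) = N³
C = -21576 (C = -248*87 = -21576)
Q(S) = 2 + S + S³ (Q(S) = S³ + 1*(S + 2) = S³ + 1*(2 + S) = S³ + (2 + S) = 2 + S + S³)
f(y, u) = 129 + u
f(C, Q(-5))/85993 = (129 + (2 - 5 + (-5)³))/85993 = (129 + (2 - 5 - 125))*(1/85993) = (129 - 128)*(1/85993) = 1*(1/85993) = 1/85993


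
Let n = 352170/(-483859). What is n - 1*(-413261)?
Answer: 199959702029/483859 ≈ 4.1326e+5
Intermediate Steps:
n = -352170/483859 (n = 352170*(-1/483859) = -352170/483859 ≈ -0.72784)
n - 1*(-413261) = -352170/483859 - 1*(-413261) = -352170/483859 + 413261 = 199959702029/483859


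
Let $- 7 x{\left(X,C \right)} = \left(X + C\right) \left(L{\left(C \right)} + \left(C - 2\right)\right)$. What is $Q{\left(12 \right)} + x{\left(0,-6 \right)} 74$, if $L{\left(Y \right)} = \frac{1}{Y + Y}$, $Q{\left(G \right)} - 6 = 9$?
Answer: $- \frac{3484}{7} \approx -497.71$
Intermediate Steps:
$Q{\left(G \right)} = 15$ ($Q{\left(G \right)} = 6 + 9 = 15$)
$L{\left(Y \right)} = \frac{1}{2 Y}$
$x{\left(X,C \right)} = - \frac{\left(C + X\right) \left(-2 + C + \frac{1}{2 C}\right)}{7}$ ($x{\left(X,C \right)} = - \frac{\left(X + C\right) \left(\frac{1}{2 C} + \left(C - 2\right)\right)}{7} = - \frac{\left(C + X\right) \left(\frac{1}{2 C} + \left(-2 + C\right)\right)}{7} = - \frac{\left(C + X\right) \left(-2 + C + \frac{1}{2 C}\right)}{7}$)
$Q{\left(12 \right)} + x{\left(0,-6 \right)} 74 = 15 + \frac{\left(-1\right) 0 - 6 \left(-1 - 2 \left(-6\right)^{2} + 4 \left(-6\right) + 4 \cdot 0 - \left(-12\right) 0\right)}{14 \left(-6\right)} 74 = 15 + \frac{1}{14} \left(- \frac{1}{6}\right) \left(0 - 6 \left(-1 - 72 - 24 + 0 + 0\right)\right) 74 = 15 + \frac{1}{14} \left(- \frac{1}{6}\right) \left(0 - -582\right) 74 = 15 + \frac{1}{14} \left(- \frac{1}{6}\right) \left(0 + 582\right) 74 = 15 + \frac{1}{14} \left(- \frac{1}{6}\right) 582 \cdot 74 = 15 - \frac{3589}{7} = - \frac{3484}{7}$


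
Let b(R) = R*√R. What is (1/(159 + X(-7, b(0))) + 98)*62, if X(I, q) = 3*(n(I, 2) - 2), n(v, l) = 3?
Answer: 492187/81 ≈ 6076.4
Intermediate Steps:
b(R) = R^(3/2)
X(I, q) = 3 (X(I, q) = 3*(3 - 2) = 3*1 = 3)
(1/(159 + X(-7, b(0))) + 98)*62 = (1/(159 + 3) + 98)*62 = (1/162 + 98)*62 = (15877/162)*62 = 492187/81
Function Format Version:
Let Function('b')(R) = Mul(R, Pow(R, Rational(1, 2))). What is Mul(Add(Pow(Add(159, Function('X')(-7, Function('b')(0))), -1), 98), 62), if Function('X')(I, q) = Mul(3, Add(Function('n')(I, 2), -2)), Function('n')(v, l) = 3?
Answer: Rational(492187, 81) ≈ 6076.4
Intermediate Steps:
Function('b')(R) = Pow(R, Rational(3, 2))
Function('X')(I, q) = 3 (Function('X')(I, q) = Mul(3, Add(3, -2)) = Mul(3, 1) = 3)
Mul(Add(Pow(Add(159, Function('X')(-7, Function('b')(0))), -1), 98), 62) = Mul(Add(Pow(Add(159, 3), -1), 98), 62) = Mul(Add(Pow(162, -1), 98), 62) = Mul(Add(Rational(1, 162), 98), 62) = Mul(Rational(15877, 162), 62) = Rational(492187, 81)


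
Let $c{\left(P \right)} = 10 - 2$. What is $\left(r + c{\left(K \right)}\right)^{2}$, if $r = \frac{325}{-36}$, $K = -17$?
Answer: $\frac{1369}{1296} \approx 1.0563$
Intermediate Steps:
$r = - \frac{325}{36}$ ($r = 325 \left(- \frac{1}{36}\right) = - \frac{325}{36} \approx -9.0278$)
$c{\left(P \right)} = 8$
$\left(r + c{\left(K \right)}\right)^{2} = \left(- \frac{325}{36} + 8\right)^{2} = \left(- \frac{37}{36}\right)^{2} = \frac{1369}{1296}$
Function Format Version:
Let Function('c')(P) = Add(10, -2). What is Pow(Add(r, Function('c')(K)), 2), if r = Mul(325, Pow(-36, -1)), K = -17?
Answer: Rational(1369, 1296) ≈ 1.0563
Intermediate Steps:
r = Rational(-325, 36) (r = Mul(325, Rational(-1, 36)) = Rational(-325, 36) ≈ -9.0278)
Function('c')(P) = 8
Pow(Add(r, Function('c')(K)), 2) = Pow(Add(Rational(-325, 36), 8), 2) = Pow(Rational(-37, 36), 2) = Rational(1369, 1296)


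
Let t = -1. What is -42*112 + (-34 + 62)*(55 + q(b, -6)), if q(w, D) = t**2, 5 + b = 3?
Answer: -3136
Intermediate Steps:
b = -2 (b = -5 + 3 = -2)
q(w, D) = 1 (q(w, D) = (-1)**2 = 1)
-42*112 + (-34 + 62)*(55 + q(b, -6)) = -42*112 + (-34 + 62)*(55 + 1) = -4704 + 28*56 = -4704 + 1568 = -3136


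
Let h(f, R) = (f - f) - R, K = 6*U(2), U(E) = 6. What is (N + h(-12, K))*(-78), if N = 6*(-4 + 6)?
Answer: 1872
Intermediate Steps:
K = 36 (K = 6*6 = 36)
h(f, R) = -R (h(f, R) = 0 - R = -R)
N = 12 (N = 6*2 = 12)
(N + h(-12, K))*(-78) = (12 - 1*36)*(-78) = (12 - 36)*(-78) = -24*(-78) = 1872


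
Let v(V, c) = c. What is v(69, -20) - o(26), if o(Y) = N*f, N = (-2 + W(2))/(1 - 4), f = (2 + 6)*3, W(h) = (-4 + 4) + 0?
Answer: -36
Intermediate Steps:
W(h) = 0 (W(h) = 0 + 0 = 0)
f = 24 (f = 8*3 = 24)
N = 2/3 (N = (-2 + 0)/(1 - 4) = -2/(-3) = -2*(-1/3) = 2/3 ≈ 0.66667)
o(Y) = 16 (o(Y) = (2/3)*24 = 16)
v(69, -20) - o(26) = -20 - 1*16 = -20 - 16 = -36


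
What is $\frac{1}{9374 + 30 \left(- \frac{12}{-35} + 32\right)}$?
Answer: $\frac{7}{72410} \approx 9.6672 \cdot 10^{-5}$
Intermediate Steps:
$\frac{1}{9374 + 30 \left(- \frac{12}{-35} + 32\right)} = \frac{1}{9374 + 30 \left(\left(-12\right) \left(- \frac{1}{35}\right) + 32\right)} = \frac{1}{9374 + 30 \left(\frac{12}{35} + 32\right)} = \frac{1}{9374 + 30 \cdot \frac{1132}{35}} = \frac{1}{9374 + \frac{6792}{7}} = \frac{1}{\frac{72410}{7}} = \frac{7}{72410}$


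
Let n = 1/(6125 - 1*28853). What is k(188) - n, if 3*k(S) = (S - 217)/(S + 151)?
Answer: -219365/7704792 ≈ -0.028471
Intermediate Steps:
k(S) = (-217 + S)/(3*(151 + S)) (k(S) = ((S - 217)/(S + 151))/3 = ((-217 + S)/(151 + S))/3 = (-217 + S)/(3*(151 + S)))
n = -1/22728 (n = 1/(6125 - 28853) = 1/(-22728) = -1/22728 ≈ -4.3999e-5)
k(188) - n = (-217 + 188)/(3*(151 + 188)) - 1*(-1/22728) = (⅓)*(-29)/339 + 1/22728 = (⅓)*(1/339)*(-29) + 1/22728 = -29/1017 + 1/22728 = -219365/7704792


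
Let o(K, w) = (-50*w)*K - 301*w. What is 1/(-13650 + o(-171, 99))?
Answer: 1/803001 ≈ 1.2453e-6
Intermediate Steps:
o(K, w) = -301*w - 50*K*w (o(K, w) = -50*K*w - 301*w = -301*w - 50*K*w)
1/(-13650 + o(-171, 99)) = 1/(-13650 - 1*99*(301 + 50*(-171))) = 1/(-13650 - 1*99*(301 - 8550)) = 1/(-13650 - 1*99*(-8249)) = 1/(-13650 + 816651) = 1/803001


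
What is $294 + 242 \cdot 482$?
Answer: $116938$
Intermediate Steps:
$294 + 242 \cdot 482 = 294 + 116644 = 116938$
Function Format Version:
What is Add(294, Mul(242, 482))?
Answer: 116938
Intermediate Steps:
Add(294, Mul(242, 482)) = Add(294, 116644) = 116938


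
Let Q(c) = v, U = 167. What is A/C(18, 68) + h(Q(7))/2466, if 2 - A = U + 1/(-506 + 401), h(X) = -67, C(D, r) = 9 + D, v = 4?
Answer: -4767881/776790 ≈ -6.1379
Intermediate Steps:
Q(c) = 4
A = -17324/105 (A = 2 - (167 + 1/(-506 + 401)) = 2 - (167 + 1/(-105)) = 2 - (167 - 1/105) = 2 - 1*17534/105 = 2 - 17534/105 = -17324/105 ≈ -164.99)
A/C(18, 68) + h(Q(7))/2466 = -17324/(105*(9 + 18)) - 67/2466 = -17324/105/27 - 67*1/2466 = -17324/105*1/27 - 67/2466 = -17324/2835 - 67/2466 = -4767881/776790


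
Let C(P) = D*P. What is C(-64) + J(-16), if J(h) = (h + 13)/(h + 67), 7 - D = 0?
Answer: -7617/17 ≈ -448.06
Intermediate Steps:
D = 7 (D = 7 - 1*0 = 7 + 0 = 7)
J(h) = (13 + h)/(67 + h)
C(P) = 7*P
C(-64) + J(-16) = 7*(-64) + (13 - 16)/(67 - 16) = -448 - 3/51 = -448 + (1/51)*(-3) = -448 - 1/17 = -7617/17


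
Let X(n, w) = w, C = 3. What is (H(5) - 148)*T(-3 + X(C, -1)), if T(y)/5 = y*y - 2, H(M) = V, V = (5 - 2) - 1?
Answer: -10220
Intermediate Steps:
V = 2 (V = 3 - 1 = 2)
H(M) = 2
T(y) = -10 + 5*y**2 (T(y) = 5*(y*y - 2) = 5*(y**2 - 2) = 5*(-2 + y**2) = -10 + 5*y**2)
(H(5) - 148)*T(-3 + X(C, -1)) = (2 - 148)*(-10 + 5*(-3 - 1)**2) = -146*(-10 + 5*(-4)**2) = -146*(-10 + 5*16) = -146*(-10 + 80) = -146*70 = -10220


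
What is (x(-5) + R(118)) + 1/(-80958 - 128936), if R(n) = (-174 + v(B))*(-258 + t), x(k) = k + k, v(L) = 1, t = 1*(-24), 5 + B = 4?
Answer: 10237789743/209894 ≈ 48776.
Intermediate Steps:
B = -1 (B = -5 + 4 = -1)
t = -24
x(k) = 2*k
R(n) = 48786 (R(n) = (-174 + 1)*(-258 - 24) = -173*(-282) = 48786)
(x(-5) + R(118)) + 1/(-80958 - 128936) = (2*(-5) + 48786) + 1/(-80958 - 128936) = (-10 + 48786) + 1/(-209894) = 48776 - 1/209894 = 10237789743/209894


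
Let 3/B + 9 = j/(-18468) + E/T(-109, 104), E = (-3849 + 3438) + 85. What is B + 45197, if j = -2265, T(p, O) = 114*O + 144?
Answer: 1238755520443/27408119 ≈ 45197.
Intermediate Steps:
T(p, O) = 144 + 114*O
E = -326 (E = -411 + 85 = -326)
B = -9234000/27408119 (B = 3/(-9 + (-2265/(-18468) - 326/(144 + 114*104))) = 3/(-9 + (-2265*(-1/18468) - 326/(144 + 11856))) = 3/(-9 + (755/6156 - 326/12000)) = 3/(-9 + (755/6156 - 326*1/12000)) = 3/(-9 + (755/6156 - 163/6000)) = 3/(-9 + 293881/3078000) = 3/(-27408119/3078000) = 3*(-3078000/27408119) = -9234000/27408119 ≈ -0.33691)
B + 45197 = -9234000/27408119 + 45197 = 1238755520443/27408119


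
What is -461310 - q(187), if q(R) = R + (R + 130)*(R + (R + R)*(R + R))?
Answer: -44861468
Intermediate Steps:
q(R) = R + (130 + R)*(R + 4*R²) (q(R) = R + (130 + R)*(R + (2*R)*(2*R)) = R + (130 + R)*(R + 4*R²))
-461310 - q(187) = -461310 - 187*(131 + 4*187² + 521*187) = -461310 - 187*(131 + 4*34969 + 97427) = -461310 - 187*(131 + 139876 + 97427) = -461310 - 187*237434 = -461310 - 1*44400158 = -461310 - 44400158 = -44861468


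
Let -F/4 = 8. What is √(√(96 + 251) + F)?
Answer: √(-32 + √347) ≈ 3.6568*I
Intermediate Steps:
F = -32 (F = -4*8 = -32)
√(√(96 + 251) + F) = √(√(96 + 251) - 32) = √(√347 - 32) = √(-32 + √347)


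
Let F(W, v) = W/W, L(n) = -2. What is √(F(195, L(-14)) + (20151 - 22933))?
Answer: 3*I*√309 ≈ 52.735*I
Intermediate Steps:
F(W, v) = 1
√(F(195, L(-14)) + (20151 - 22933)) = √(1 + (20151 - 22933)) = √(1 - 2782) = √(-2781) = 3*I*√309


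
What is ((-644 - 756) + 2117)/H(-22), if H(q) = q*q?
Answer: 717/484 ≈ 1.4814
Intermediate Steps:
H(q) = q**2
((-644 - 756) + 2117)/H(-22) = ((-644 - 756) + 2117)/((-22)**2) = (-1400 + 2117)/484 = 717*(1/484) = 717/484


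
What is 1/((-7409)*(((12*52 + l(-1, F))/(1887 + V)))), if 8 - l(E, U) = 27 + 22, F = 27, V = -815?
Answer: -1072/4319447 ≈ -0.00024818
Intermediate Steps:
l(E, U) = -41 (l(E, U) = 8 - (27 + 22) = 8 - 1*49 = 8 - 49 = -41)
1/((-7409)*(((12*52 + l(-1, F))/(1887 + V)))) = 1/((-7409)*(((12*52 - 41)/(1887 - 815)))) = -1072/(624 - 41)/7409 = -1/(7409*(583*(1/1072))) = -1/(7409*583/1072) = -1/7409*1072/583 = -1072/4319447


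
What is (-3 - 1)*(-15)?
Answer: 60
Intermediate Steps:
(-3 - 1)*(-15) = -4*(-15) = 60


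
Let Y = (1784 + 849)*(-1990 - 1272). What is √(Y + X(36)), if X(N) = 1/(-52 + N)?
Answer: I*√137421537/4 ≈ 2930.7*I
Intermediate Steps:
Y = -8588846 (Y = 2633*(-3262) = -8588846)
√(Y + X(36)) = √(-8588846 + 1/(-52 + 36)) = √(-8588846 + 1/(-16)) = √(-8588846 - 1/16) = √(-137421537/16) = I*√137421537/4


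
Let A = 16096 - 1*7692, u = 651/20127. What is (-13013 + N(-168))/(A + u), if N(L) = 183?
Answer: -86076470/56382653 ≈ -1.5266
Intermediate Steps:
u = 217/6709 (u = 651*(1/20127) = 217/6709 ≈ 0.032345)
A = 8404 (A = 16096 - 7692 = 8404)
(-13013 + N(-168))/(A + u) = (-13013 + 183)/(8404 + 217/6709) = -12830/56382653/6709 = -12830*6709/56382653 = -86076470/56382653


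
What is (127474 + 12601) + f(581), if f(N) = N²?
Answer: 477636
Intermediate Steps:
(127474 + 12601) + f(581) = (127474 + 12601) + 581² = 140075 + 337561 = 477636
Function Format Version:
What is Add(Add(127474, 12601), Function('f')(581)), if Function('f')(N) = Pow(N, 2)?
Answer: 477636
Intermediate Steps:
Add(Add(127474, 12601), Function('f')(581)) = Add(Add(127474, 12601), Pow(581, 2)) = Add(140075, 337561) = 477636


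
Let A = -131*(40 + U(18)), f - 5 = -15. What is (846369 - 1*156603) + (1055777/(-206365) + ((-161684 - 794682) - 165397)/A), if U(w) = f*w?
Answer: 104413201825957/151389364 ≈ 6.8970e+5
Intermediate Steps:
f = -10 (f = 5 - 15 = -10)
U(w) = -10*w
A = 18340 (A = -131*(40 - 10*18) = -131*(40 - 180) = -131*(-140) = 18340)
(846369 - 1*156603) + (1055777/(-206365) + ((-161684 - 794682) - 165397)/A) = (846369 - 1*156603) + (1055777/(-206365) + ((-161684 - 794682) - 165397)/18340) = (846369 - 156603) + (1055777*(-1/206365) + (-956366 - 165397)*(1/18340)) = 689766 + (-1055777/206365 - 1121763*1/18340) = 689766 + (-1055777/206365 - 1121763/18340) = 689766 - 10034222867/151389364 = 104413201825957/151389364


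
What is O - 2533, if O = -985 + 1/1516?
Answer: -5333287/1516 ≈ -3518.0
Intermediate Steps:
O = -1493259/1516 (O = -985 + 1/1516 = -1493259/1516 ≈ -985.00)
O - 2533 = -1493259/1516 - 2533 = -5333287/1516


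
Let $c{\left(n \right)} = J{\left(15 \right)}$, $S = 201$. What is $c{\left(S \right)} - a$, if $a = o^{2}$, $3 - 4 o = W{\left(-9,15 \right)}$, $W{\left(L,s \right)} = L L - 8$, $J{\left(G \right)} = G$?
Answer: $- \frac{1165}{4} \approx -291.25$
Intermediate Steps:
$W{\left(L,s \right)} = -8 + L^{2}$ ($W{\left(L,s \right)} = L^{2} - 8 = -8 + L^{2}$)
$o = - \frac{35}{2}$ ($o = \frac{3}{4} - \frac{-8 + \left(-9\right)^{2}}{4} = \frac{3}{4} - \frac{-8 + 81}{4} = \frac{3}{4} - \frac{73}{4} = - \frac{35}{2} \approx -17.5$)
$c{\left(n \right)} = 15$
$a = \frac{1225}{4}$ ($a = \left(- \frac{35}{2}\right)^{2} = \frac{1225}{4} \approx 306.25$)
$c{\left(S \right)} - a = 15 - \frac{1225}{4} = - \frac{1165}{4}$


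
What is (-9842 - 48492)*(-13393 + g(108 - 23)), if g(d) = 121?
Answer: 774208848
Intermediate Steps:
(-9842 - 48492)*(-13393 + g(108 - 23)) = (-9842 - 48492)*(-13393 + 121) = -58334*(-13272) = 774208848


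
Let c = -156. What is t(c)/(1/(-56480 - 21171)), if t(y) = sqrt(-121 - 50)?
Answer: -232953*I*sqrt(19) ≈ -1.0154e+6*I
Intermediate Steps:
t(y) = 3*I*sqrt(19) (t(y) = sqrt(-171) = 3*I*sqrt(19))
t(c)/(1/(-56480 - 21171)) = (3*I*sqrt(19))/(1/(-56480 - 21171)) = (3*I*sqrt(19))/(1/(-77651)) = (3*I*sqrt(19))/(-1/77651) = (3*I*sqrt(19))*(-77651) = -232953*I*sqrt(19)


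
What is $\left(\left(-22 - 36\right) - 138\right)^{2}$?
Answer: $38416$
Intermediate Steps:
$\left(\left(-22 - 36\right) - 138\right)^{2} = \left(-58 - 138\right)^{2} = \left(-196\right)^{2} = 38416$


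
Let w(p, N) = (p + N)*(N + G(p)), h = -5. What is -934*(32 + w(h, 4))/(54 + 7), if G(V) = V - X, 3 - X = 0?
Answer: -33624/61 ≈ -551.21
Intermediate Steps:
X = 3 (X = 3 - 1*0 = 3 + 0 = 3)
G(V) = -3 + V (G(V) = V - 1*3 = V - 3 = -3 + V)
w(p, N) = (N + p)*(-3 + N + p) (w(p, N) = (p + N)*(N + (-3 + p)) = (N + p)*(-3 + N + p))
-934*(32 + w(h, 4))/(54 + 7) = -934*(32 + (4² + 4*(-5) + 4*(-3 - 5) - 5*(-3 - 5)))/(54 + 7) = -934*(32 + (16 - 20 + 4*(-8) - 5*(-8)))/61 = -934*(32 + (16 - 20 - 32 + 40))/61 = -934*(32 + 4)/61 = -33624/61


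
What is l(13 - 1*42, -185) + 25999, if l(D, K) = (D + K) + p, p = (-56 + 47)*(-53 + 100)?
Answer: 25362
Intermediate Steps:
p = -423 (p = -9*47 = -423)
l(D, K) = -423 + D + K (l(D, K) = (D + K) - 423 = -423 + D + K)
l(13 - 1*42, -185) + 25999 = (-423 + (13 - 1*42) - 185) + 25999 = (-423 + (13 - 42) - 185) + 25999 = (-423 - 29 - 185) + 25999 = -637 + 25999 = 25362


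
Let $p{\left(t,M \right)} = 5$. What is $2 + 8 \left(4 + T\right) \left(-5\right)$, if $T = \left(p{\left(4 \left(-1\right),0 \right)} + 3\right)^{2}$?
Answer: $-2718$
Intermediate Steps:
$T = 64$ ($T = \left(5 + 3\right)^{2} = 8^{2} = 64$)
$2 + 8 \left(4 + T\right) \left(-5\right) = 2 + 8 \left(4 + 64\right) \left(-5\right) = 2 + 8 \cdot 68 \left(-5\right) = 2 + 8 \left(-340\right) = 2 - 2720 = -2718$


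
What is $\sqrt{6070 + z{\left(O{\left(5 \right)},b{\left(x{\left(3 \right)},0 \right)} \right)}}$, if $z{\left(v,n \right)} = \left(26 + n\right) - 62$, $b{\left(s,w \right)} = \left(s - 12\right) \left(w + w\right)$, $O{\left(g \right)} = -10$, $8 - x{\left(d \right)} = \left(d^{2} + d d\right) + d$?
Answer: $\sqrt{6034} \approx 77.679$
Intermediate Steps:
$x{\left(d \right)} = 8 - d - 2 d^{2}$ ($x{\left(d \right)} = 8 - \left(\left(d^{2} + d d\right) + d\right) = 8 - \left(\left(d^{2} + d^{2}\right) + d\right) = 8 - \left(2 d^{2} + d\right) = 8 - \left(d + 2 d^{2}\right) = 8 - d - 2 d^{2}$)
$b{\left(s,w \right)} = 2 w \left(-12 + s\right)$ ($b{\left(s,w \right)} = \left(-12 + s\right) 2 w = 2 w \left(-12 + s\right)$)
$z{\left(v,n \right)} = -36 + n$
$\sqrt{6070 + z{\left(O{\left(5 \right)},b{\left(x{\left(3 \right)},0 \right)} \right)}} = \sqrt{6070 - \left(36 + 0 \left(-12 - \left(-5 + 18\right)\right)\right)} = \sqrt{6070 - \left(36 + 0 \left(-12 - 13\right)\right)} = \sqrt{6070 - \left(36 + 0 \left(-25\right)\right)} = \sqrt{6070 + \left(-36 + 0\right)} = \sqrt{6070 - 36} = \sqrt{6034}$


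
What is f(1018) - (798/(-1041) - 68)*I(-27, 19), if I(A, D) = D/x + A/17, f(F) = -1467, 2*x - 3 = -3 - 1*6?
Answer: -11867249/5899 ≈ -2011.7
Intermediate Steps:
x = -3 (x = 3/2 + (-3 - 1*6)/2 = 3/2 + (-3 - 6)/2 = 3/2 + (1/2)*(-9) = 3/2 - 9/2 = -3)
I(A, D) = -D/3 + A/17 (I(A, D) = D/(-3) + A/17 = D*(-1/3) + A*(1/17) = -D/3 + A/17)
f(1018) - (798/(-1041) - 68)*I(-27, 19) = -1467 - (798/(-1041) - 68)*(-1/3*19 + (1/17)*(-27)) = -1467 - (798*(-1/1041) - 68)*(-19/3 - 27/17) = -1467 - (-266/347 - 68)*(-404)/51 = -1467 - (-23862)*(-404)/(347*51) = -1467 - 1*3213416/5899 = -1467 - 3213416/5899 = -11867249/5899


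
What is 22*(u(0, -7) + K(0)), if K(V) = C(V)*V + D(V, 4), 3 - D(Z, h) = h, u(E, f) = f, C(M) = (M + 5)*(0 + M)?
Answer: -176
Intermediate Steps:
C(M) = M*(5 + M) (C(M) = (5 + M)*M = M*(5 + M))
D(Z, h) = 3 - h
K(V) = -1 + V²*(5 + V) (K(V) = (V*(5 + V))*V + (3 - 1*4) = V²*(5 + V) + (3 - 4) = V²*(5 + V) - 1 = -1 + V²*(5 + V))
22*(u(0, -7) + K(0)) = 22*(-7 + (-1 + 0²*(5 + 0))) = 22*(-7 + (-1 + 0*5)) = 22*(-7 + (-1 + 0)) = 22*(-7 - 1) = 22*(-8) = -176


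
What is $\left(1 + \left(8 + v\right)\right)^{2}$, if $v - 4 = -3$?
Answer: $100$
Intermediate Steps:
$v = 1$ ($v = 4 - 3 = 1$)
$\left(1 + \left(8 + v\right)\right)^{2} = \left(1 + \left(8 + 1\right)\right)^{2} = \left(1 + 9\right)^{2} = 10^{2} = 100$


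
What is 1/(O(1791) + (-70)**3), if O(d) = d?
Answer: -1/341209 ≈ -2.9308e-6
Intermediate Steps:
1/(O(1791) + (-70)**3) = 1/(1791 + (-70)**3) = 1/(1791 - 343000) = 1/(-341209) = -1/341209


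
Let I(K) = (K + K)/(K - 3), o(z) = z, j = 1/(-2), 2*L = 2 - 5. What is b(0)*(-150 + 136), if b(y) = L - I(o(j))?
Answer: 25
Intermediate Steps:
L = -3/2 (L = (2 - 5)/2 = (1/2)*(-3) = -3/2 ≈ -1.5000)
j = -1/2 ≈ -0.50000
I(K) = 2*K/(-3 + K) (I(K) = (2*K)/(-3 + K) = 2*K/(-3 + K))
b(y) = -25/14 (b(y) = -3/2 - 2*(-1)/(2*(-3 - 1/2)) = -3/2 - 2*(-1)/(2*(-7/2)) = -3/2 - 2*(-1)*(-2)/(2*7) = -3/2 - 1*2/7 = -3/2 - 2/7 = -25/14)
b(0)*(-150 + 136) = -25*(-150 + 136)/14 = -25/14*(-14) = 25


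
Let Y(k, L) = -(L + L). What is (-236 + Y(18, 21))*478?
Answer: -132884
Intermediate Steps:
Y(k, L) = -2*L
(-236 + Y(18, 21))*478 = (-236 - 2*21)*478 = (-236 - 42)*478 = -278*478 = -132884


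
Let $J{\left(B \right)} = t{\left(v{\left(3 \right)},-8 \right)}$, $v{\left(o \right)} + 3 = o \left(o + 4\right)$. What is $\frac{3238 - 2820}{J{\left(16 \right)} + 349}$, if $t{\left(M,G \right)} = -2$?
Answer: $\frac{418}{347} \approx 1.2046$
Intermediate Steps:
$v{\left(o \right)} = -3 + o \left(4 + o\right)$ ($v{\left(o \right)} = -3 + o \left(o + 4\right) = -3 + o \left(4 + o\right)$)
$J{\left(B \right)} = -2$
$\frac{3238 - 2820}{J{\left(16 \right)} + 349} = \frac{3238 - 2820}{-2 + 349} = \frac{418}{347}$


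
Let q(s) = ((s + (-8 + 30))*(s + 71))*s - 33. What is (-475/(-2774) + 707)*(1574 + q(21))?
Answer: 8736451399/146 ≈ 5.9839e+7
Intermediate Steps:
q(s) = -33 + s*(22 + s)*(71 + s) (q(s) = ((s + 22)*(71 + s))*s - 33 = ((22 + s)*(71 + s))*s - 33 = s*(22 + s)*(71 + s) - 33 = -33 + s*(22 + s)*(71 + s))
(-475/(-2774) + 707)*(1574 + q(21)) = (-475/(-2774) + 707)*(1574 + (-33 + 21³ + 93*21² + 1562*21)) = (-475*(-1/2774) + 707)*(1574 + (-33 + 9261 + 93*441 + 32802)) = (25/146 + 707)*(1574 + (-33 + 9261 + 41013 + 32802)) = 103247*(1574 + 83043)/146 = (103247/146)*84617 = 8736451399/146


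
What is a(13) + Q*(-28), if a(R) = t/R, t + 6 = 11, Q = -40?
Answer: 14565/13 ≈ 1120.4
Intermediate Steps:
t = 5 (t = -6 + 11 = 5)
a(R) = 5/R
a(13) + Q*(-28) = 5/13 - 40*(-28) = 5*(1/13) + 1120 = 5/13 + 1120 = 14565/13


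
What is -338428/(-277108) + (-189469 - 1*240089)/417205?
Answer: 75890053/395927545 ≈ 0.19168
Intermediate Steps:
-338428/(-277108) + (-189469 - 1*240089)/417205 = -338428*(-1/277108) + (-189469 - 240089)*(1/417205) = 1159/949 - 429558*1/417205 = 1159/949 - 429558/417205 = 75890053/395927545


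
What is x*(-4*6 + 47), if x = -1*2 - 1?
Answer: -69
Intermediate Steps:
x = -3 (x = -2 - 1 = -3)
x*(-4*6 + 47) = -3*(-4*6 + 47) = -3*(-24 + 47) = -3*23 = -69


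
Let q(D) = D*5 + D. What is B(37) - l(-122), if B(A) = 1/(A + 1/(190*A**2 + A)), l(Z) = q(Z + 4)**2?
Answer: -4824886296013/9625440 ≈ -5.0126e+5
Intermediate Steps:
q(D) = 6*D (q(D) = 5*D + D = 6*D)
l(Z) = (24 + 6*Z)**2 (l(Z) = (6*(Z + 4))**2 = (6*(4 + Z))**2 = (24 + 6*Z)**2)
B(A) = 1/(A + 1/(A + 190*A**2))
B(37) - l(-122) = 37*(1 + 190*37)/(1 + 37**2 + 190*37**3) - 36*(4 - 122)**2 = 37*(1 + 7030)/(1 + 1369 + 190*50653) - 36*(-118)**2 = 37*7031/(1 + 1369 + 9624070) - 36*13924 = 37*7031/9625440 - 1*501264 = 37*(1/9625440)*7031 - 501264 = 260147/9625440 - 501264 = -4824886296013/9625440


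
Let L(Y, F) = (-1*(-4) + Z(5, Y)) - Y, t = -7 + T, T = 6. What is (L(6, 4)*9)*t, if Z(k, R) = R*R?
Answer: -306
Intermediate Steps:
Z(k, R) = R²
t = -1 (t = -7 + 6 = -1)
L(Y, F) = 4 + Y² - Y (L(Y, F) = (-1*(-4) + Y²) - Y = (4 + Y²) - Y = 4 + Y² - Y)
(L(6, 4)*9)*t = ((4 + 6² - 1*6)*9)*(-1) = ((4 + 36 - 6)*9)*(-1) = (34*9)*(-1) = 306*(-1) = -306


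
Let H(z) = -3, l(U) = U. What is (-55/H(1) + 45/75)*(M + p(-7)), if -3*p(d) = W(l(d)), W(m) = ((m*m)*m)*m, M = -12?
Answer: -692108/45 ≈ -15380.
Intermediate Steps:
W(m) = m⁴ (W(m) = (m²*m)*m = m³*m = m⁴)
p(d) = -d⁴/3
(-55/H(1) + 45/75)*(M + p(-7)) = (-55/(-3) + 45/75)*(-12 - ⅓*(-7)⁴) = (-55*(-⅓) + 45*(1/75))*(-12 - ⅓*2401) = (55/3 + ⅗)*(-12 - 2401/3) = (284/15)*(-2437/3) = -692108/45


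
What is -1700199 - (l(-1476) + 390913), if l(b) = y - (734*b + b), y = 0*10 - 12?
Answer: -3175960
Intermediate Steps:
y = -12 (y = 0 - 12 = -12)
l(b) = -12 - 735*b (l(b) = -12 - (734*b + b) = -12 - 735*b)
-1700199 - (l(-1476) + 390913) = -1700199 - ((-12 - 735*(-1476)) + 390913) = -1700199 - ((-12 + 1084860) + 390913) = -1700199 - (1084848 + 390913) = -1700199 - 1*1475761 = -1700199 - 1475761 = -3175960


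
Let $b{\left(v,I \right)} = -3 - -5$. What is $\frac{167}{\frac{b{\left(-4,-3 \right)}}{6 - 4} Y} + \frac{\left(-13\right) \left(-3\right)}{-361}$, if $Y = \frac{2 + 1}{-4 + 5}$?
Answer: $\frac{60170}{1083} \approx 55.559$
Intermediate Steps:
$Y = 3$ ($Y = \frac{3}{1} = 3 \cdot 1 = 3$)
$b{\left(v,I \right)} = 2$ ($b{\left(v,I \right)} = -3 + 5 = 2$)
$\frac{167}{\frac{b{\left(-4,-3 \right)}}{6 - 4} Y} + \frac{\left(-13\right) \left(-3\right)}{-361} = \frac{167}{\frac{2}{6 - 4} \cdot 3} + \frac{\left(-13\right) \left(-3\right)}{-361} = \frac{167}{\frac{2}{2} \cdot 3} + 39 \left(- \frac{1}{361}\right) = \frac{167}{2 \cdot \frac{1}{2} \cdot 3} - \frac{39}{361} = \frac{167}{1 \cdot 3} - \frac{39}{361} = \frac{167}{3} - \frac{39}{361} = \frac{60170}{1083}$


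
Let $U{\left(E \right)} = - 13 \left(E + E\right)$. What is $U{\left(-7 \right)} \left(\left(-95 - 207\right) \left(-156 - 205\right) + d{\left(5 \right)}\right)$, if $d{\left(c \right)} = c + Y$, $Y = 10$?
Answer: $19844734$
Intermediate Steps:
$U{\left(E \right)} = - 26 E$ ($U{\left(E \right)} = - 13 \cdot 2 E = - 26 E$)
$d{\left(c \right)} = 10 + c$ ($d{\left(c \right)} = c + 10 = 10 + c$)
$U{\left(-7 \right)} \left(\left(-95 - 207\right) \left(-156 - 205\right) + d{\left(5 \right)}\right) = \left(-26\right) \left(-7\right) \left(\left(-95 - 207\right) \left(-156 - 205\right) + \left(10 + 5\right)\right) = 182 \left(\left(-302\right) \left(-361\right) + 15\right) = 182 \left(109022 + 15\right) = 182 \cdot 109037 = 19844734$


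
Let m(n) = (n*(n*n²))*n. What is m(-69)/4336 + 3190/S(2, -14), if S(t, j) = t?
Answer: -1557115429/4336 ≈ -3.5911e+5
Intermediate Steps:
m(n) = n⁵ (m(n) = (n*n³)*n = n⁴*n = n⁵)
m(-69)/4336 + 3190/S(2, -14) = (-69)⁵/4336 + 3190/2 = -1564031349*1/4336 + 3190*(½) = -1564031349/4336 + 1595 = -1557115429/4336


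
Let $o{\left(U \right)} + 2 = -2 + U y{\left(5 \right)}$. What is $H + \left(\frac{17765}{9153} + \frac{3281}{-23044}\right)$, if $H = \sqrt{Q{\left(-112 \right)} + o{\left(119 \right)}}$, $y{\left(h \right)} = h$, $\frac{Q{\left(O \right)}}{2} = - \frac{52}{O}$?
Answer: $\frac{379345667}{210921732} + \frac{\sqrt{116018}}{14} \approx 26.128$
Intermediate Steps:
$Q{\left(O \right)} = - \frac{104}{O}$ ($Q{\left(O \right)} = 2 \left(- \frac{52}{O}\right) = - \frac{104}{O}$)
$o{\left(U \right)} = -4 + 5 U$ ($o{\left(U \right)} = -2 + \left(-2 + U 5\right) = -2 + \left(-2 + 5 U\right) = -4 + 5 U$)
$H = \frac{\sqrt{116018}}{14}$ ($H = \sqrt{- \frac{104}{-112} + \left(-4 + 5 \cdot 119\right)} = \sqrt{\left(-104\right) \left(- \frac{1}{112}\right) + \left(-4 + 595\right)} = \sqrt{\frac{13}{14} + 591} = \sqrt{\frac{8287}{14}} = \frac{\sqrt{116018}}{14} \approx 24.33$)
$H + \left(\frac{17765}{9153} + \frac{3281}{-23044}\right) = \frac{\sqrt{116018}}{14} + \left(\frac{17765}{9153} + \frac{3281}{-23044}\right) = \frac{\sqrt{116018}}{14} + \left(17765 \cdot \frac{1}{9153} + 3281 \left(- \frac{1}{23044}\right)\right) = \frac{\sqrt{116018}}{14} + \left(\frac{17765}{9153} - \frac{3281}{23044}\right) = \frac{\sqrt{116018}}{14} + \frac{379345667}{210921732} = \frac{379345667}{210921732} + \frac{\sqrt{116018}}{14}$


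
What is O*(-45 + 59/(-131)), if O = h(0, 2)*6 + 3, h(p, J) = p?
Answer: -17862/131 ≈ -136.35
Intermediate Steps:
O = 3 (O = 0*6 + 3 = 0 + 3 = 3)
O*(-45 + 59/(-131)) = 3*(-45 + 59/(-131)) = 3*(-45 + 59*(-1/131)) = 3*(-45 - 59/131) = 3*(-5954/131) = -17862/131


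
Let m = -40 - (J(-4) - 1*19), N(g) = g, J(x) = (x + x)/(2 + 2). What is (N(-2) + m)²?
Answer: 441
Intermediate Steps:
J(x) = x/2 (J(x) = (2*x)/4 = (2*x)*(¼) = x/2)
m = -19 (m = -40 - ((½)*(-4) - 1*19) = -40 - (-2 - 19) = -40 - 1*(-21) = -40 + 21 = -19)
(N(-2) + m)² = (-2 - 19)² = (-21)² = 441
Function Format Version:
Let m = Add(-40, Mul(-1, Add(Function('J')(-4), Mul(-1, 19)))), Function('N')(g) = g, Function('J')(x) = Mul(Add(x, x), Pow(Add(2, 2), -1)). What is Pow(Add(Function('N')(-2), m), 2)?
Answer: 441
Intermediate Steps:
Function('J')(x) = Mul(Rational(1, 2), x) (Function('J')(x) = Mul(Mul(2, x), Pow(4, -1)) = Mul(Mul(2, x), Rational(1, 4)) = Mul(Rational(1, 2), x))
m = -19 (m = Add(-40, Mul(-1, Add(Mul(Rational(1, 2), -4), Mul(-1, 19)))) = Add(-40, Mul(-1, Add(-2, -19))) = Add(-40, Mul(-1, -21)) = Add(-40, 21) = -19)
Pow(Add(Function('N')(-2), m), 2) = Pow(Add(-2, -19), 2) = Pow(-21, 2) = 441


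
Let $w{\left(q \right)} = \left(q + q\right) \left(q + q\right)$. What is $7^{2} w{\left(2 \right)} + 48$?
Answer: $832$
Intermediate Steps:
$w{\left(q \right)} = 4 q^{2}$ ($w{\left(q \right)} = 2 q 2 q = 4 q^{2}$)
$7^{2} w{\left(2 \right)} + 48 = 7^{2} \cdot 4 \cdot 2^{2} + 48 = 49 \cdot 4 \cdot 4 + 48 = 49 \cdot 16 + 48 = 784 + 48 = 832$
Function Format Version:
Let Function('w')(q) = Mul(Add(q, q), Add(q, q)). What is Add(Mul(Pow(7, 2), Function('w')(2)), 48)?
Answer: 832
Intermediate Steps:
Function('w')(q) = Mul(4, Pow(q, 2)) (Function('w')(q) = Mul(Mul(2, q), Mul(2, q)) = Mul(4, Pow(q, 2)))
Add(Mul(Pow(7, 2), Function('w')(2)), 48) = Add(Mul(Pow(7, 2), Mul(4, Pow(2, 2))), 48) = Add(Mul(49, Mul(4, 4)), 48) = Add(Mul(49, 16), 48) = Add(784, 48) = 832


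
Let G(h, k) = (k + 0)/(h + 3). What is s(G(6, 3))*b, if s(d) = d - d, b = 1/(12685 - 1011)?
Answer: 0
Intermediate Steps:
G(h, k) = k/(3 + h)
b = 1/11674 ≈ 8.5660e-5
s(d) = 0
s(G(6, 3))*b = 0*(1/11674) = 0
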